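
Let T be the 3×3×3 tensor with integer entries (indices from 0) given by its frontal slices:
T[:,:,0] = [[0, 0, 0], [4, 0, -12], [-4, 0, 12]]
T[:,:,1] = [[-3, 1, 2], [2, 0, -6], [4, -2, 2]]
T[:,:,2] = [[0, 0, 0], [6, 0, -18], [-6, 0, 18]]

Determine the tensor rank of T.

Lower bound: in the mode-2 unfolding of T (rows indexed by j, columns by (i,k)) the 2×2 minor on rows j ∈ {0, 1}, columns (i,k) ∈ {(0,1), (1,0)} is det [[-3, 4], [1, 0]] = -4 ≠ 0, so that unfolding has rank ≥ 2 and hence rank(T) ≥ 2 (CP rank is at least every unfolding rank, though it can be larger).
Upper bound: with S_k = T[:,:,k], the two rank-1 terms a₁b₁ᵀ, a₂b₂ᵀ are the rank-1 members of the pencil x·S₀ + y·S₁.
The 2×2 minor of x·S₀ + y·S₁ on rows {0,1}, columns {0,1} is −4·xy − 2·y² = (-2)·(y)(2·x + y), vanishing at (x:y) = (1:0) and (1:-2).
M₁ = S₀ = [[0, 0, 0], [4, 0, -12], [-4, 0, 12]] = 4·[0, 1, -1][1, 0, -3]ᵀ and M₂ = S₀ − 2·S₁ = [[6, -2, -4], [0, 0, 0], [-12, 4, 8]] = 2·[1, 0, -2][3, -1, -2]ᵀ, so take a₁ = [0, 1, -1], b₁ = [1, 0, -3], a₂ = [1, 0, -2], b₂ = [3, -1, -2].
Each slice is an integer combination of E₁ = a₁b₁ᵀ and E₂ = a₂b₂ᵀ: S₀ = 4·E₁, S₁ = 2·E₁ − E₂, S₂ = 6·E₁; reading off coefficients, c₁ = [4, 2, 6] and c₂ = [0, -1, 0].
Hence T = [0, 1, -1] ∘ [1, 0, -3] ∘ [4, 2, 6] + [1, 0, -2] ∘ [3, -1, -2] ∘ [0, -1, 0], so rank(T) ≤ 2.
These bounds meet, so rank(T) = 2.

2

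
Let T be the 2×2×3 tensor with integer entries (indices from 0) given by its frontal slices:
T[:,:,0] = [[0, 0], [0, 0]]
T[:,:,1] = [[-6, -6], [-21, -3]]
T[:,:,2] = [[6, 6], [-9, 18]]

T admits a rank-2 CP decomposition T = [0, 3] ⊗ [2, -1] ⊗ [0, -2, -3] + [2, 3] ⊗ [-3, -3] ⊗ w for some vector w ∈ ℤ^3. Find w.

w = [0, 1, -1]

Subtract the known terms from T to get the rank-1 residual R = [2, 3] ⊗ [-3, -3] ⊗ w, so R[i,j,k] = a[i]·b[j]·w[k]. Pick indices with nonzero a[0]·b[0] = (2)·(-3) = -6. Only the fibre through (0,0,·) is needed: R[0,0,:] = T[0,0,:] − Σₗ aₗ[0]bₗ[0]cₗ = [0, -6, 6] − (0)·(2)·[0, -2, -3] = [0, -6, 6]. Then w[k] = R[0,0,k] / -6 for each k, giving w = [0, -6, 6] / -6 = [0, 1, -1].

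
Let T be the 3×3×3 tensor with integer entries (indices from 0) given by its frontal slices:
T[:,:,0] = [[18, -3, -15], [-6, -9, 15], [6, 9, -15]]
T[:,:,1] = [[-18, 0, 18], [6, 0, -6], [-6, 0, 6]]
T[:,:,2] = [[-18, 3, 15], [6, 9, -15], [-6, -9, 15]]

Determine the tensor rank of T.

Lower bound: the mode-1 unfolding of T (rows indexed by i, columns by (j,k) = (0,0), (0,1), (0,2), (1,0), (1,1), (1,2), (2,0), (2,1), (2,2)) is [[18, -18, -18, -3, 0, 3, -15, 18, 15], [-6, 6, 6, -9, 0, 9, 15, -6, -15], [6, -6, -6, 9, 0, -9, -15, 6, 15]].
There the 2×2 minor on rows i ∈ {0, 1}, columns (j,k) ∈ {(0,0), (1,0)} is det [[18, -3], [-6, -9]] = -180 ≠ 0, so this unfolding has rank ≥ 2; CP rank is at least every unfolding rank, so rank(T) ≥ 2. (Unfolding ranks only ever bound the CP rank from below — rank(T) can be strictly larger than all of them — so the matching upper bound has to come from an explicit 2-term decomposition.)
Upper bound — finding two terms. Write S_k = T[:,:,k] for the frontal slices: S₀ = [[18, -3, -15], [-6, -9, 15], [6, 9, -15]], S₁ = [[-18, 0, 18], [6, 0, -6], [-6, 0, 6]], S₂ = [[-18, 3, 15], [6, 9, -15], [-6, -9, 15]].
If T = a₁ ⊗ b₁ ⊗ c₁ + a₂ ⊗ b₂ ⊗ c₂ then each S_k = c₁[k]·a₁b₁ᵀ + c₂[k]·a₂b₂ᵀ. S₀ and S₁ are linearly independent, so a₁b₁ᵀ and a₂b₂ᵀ must span the same plane of matrices: they are the rank-1 matrices of the form x·S₀ + y·S₁.
The 2×2 minor of x·S₀ + y·S₁ on rows {0,1}, columns {0,1} is −180·x² + 180·xy = (-180)·(x − y)(x), vanishing at (x:y) = (1:1) and (0:1).
M₁ = S₀ + S₁ = [[0, -3, 3], [0, -9, 9], [0, 9, -9]] = (-3)·[1, 3, -3][0, 1, -1]ᵀ and M₂ = S₁ = [[-18, 0, 18], [6, 0, -6], [-6, 0, 6]] = (-6)·[3, -1, 1][1, 0, -1]ᵀ, so take a₁ = [1, 3, -3], b₁ = [0, 1, -1], a₂ = [3, -1, 1], b₂ = [1, 0, -1].
Each slice is an integer combination of E₁ = a₁b₁ᵀ and E₂ = a₂b₂ᵀ: S₀ = −3·E₁ + 6·E₂, S₁ = −6·E₂, S₂ = 3·E₁ − 6·E₂; reading off coefficients, c₁ = [-3, 0, 3] and c₂ = [6, -6, -6].
Hence T = [1, 3, -3] ⊗ [0, 1, -1] ⊗ [-3, 0, 3] + [3, -1, 1] ⊗ [1, 0, -1] ⊗ [6, -6, -6], so rank(T) ≤ 2.
These bounds meet, so rank(T) = 2.

2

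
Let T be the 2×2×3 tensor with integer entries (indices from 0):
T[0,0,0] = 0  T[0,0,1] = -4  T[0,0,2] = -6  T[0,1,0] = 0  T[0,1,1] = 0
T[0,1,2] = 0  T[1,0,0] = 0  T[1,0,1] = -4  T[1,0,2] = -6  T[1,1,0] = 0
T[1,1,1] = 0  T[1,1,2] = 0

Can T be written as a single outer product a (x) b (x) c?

Yes

If T = a (x) b (x) c then every fibre of T is a multiple of the corresponding factor, so read the factors off the fibres through the nonzero entry T[0,0,1] = -4.
The mode-1 fibre T[:,0,1] = [-4, -4] gives a = [1, 1] (primitive direction); the mode-2 fibre T[0,:,1] = [-4, 0] gives b = [1, 0]; then c[k] = T[0,0,k] / (a[0]·b[0]) = [0, -4, -6] / 1 = [0, -4, -6].
Expanding [1, 1] (x) [1, 0] (x) [0, -4, -6] reproduces all 12 entries of T, so T = [1, 1] (x) [1, 0] (x) [0, -4, -6] and rank(T) ≤ 1.
Equivalently every frontal slice T[:,:,k] is c[k] times the rank-1 matrix [1, 1] (x) [1, 0]. So T has rank 1 (it is nonzero).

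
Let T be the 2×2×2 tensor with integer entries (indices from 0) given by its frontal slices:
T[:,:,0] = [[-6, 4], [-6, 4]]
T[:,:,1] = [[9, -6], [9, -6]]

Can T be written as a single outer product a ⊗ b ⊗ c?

If T = a ⊗ b ⊗ c then every fibre of T is a multiple of the corresponding factor, so read the factors off the fibres through the nonzero entry T[0,0,0] = -6.
The mode-1 fibre T[:,0,0] = [-6, -6] gives a = [1, 1] (primitive direction); the mode-2 fibre T[0,:,0] = [-6, 4] gives b = [3, -2]; then c[k] = T[0,0,k] / (a[0]·b[0]) = [-6, 9] / 3 = [-2, 3].
Expanding [1, 1] ⊗ [3, -2] ⊗ [-2, 3] reproduces all 8 entries of T, so T = [1, 1] ⊗ [3, -2] ⊗ [-2, 3] and rank(T) ≤ 1.
Equivalently every frontal slice T[:,:,k] is c[k] times the rank-1 matrix [1, 1] ⊗ [3, -2]. So T has rank 1 (it is nonzero).

Yes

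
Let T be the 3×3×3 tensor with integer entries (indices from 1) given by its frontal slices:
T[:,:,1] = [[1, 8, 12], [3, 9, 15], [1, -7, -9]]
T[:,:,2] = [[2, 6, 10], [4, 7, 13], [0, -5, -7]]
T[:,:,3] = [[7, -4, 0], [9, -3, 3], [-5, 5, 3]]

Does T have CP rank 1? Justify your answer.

No

The mode-3 unfolding of T (rows indexed by k, columns by (i,j) = (1,1), (1,2), (1,3), (2,1), (2,2), (2,3), (3,1), (3,2), (3,3)) is [[1, 8, 12, 3, 9, 15, 1, -7, -9], [2, 6, 10, 4, 7, 13, 0, -5, -7], [7, -4, 0, 9, -3, 3, -5, 5, 3]].
There the 2×2 minor on rows k ∈ {1, 2}, columns (i,j) ∈ {(1,1), (1,2)} is det [[1, 8], [2, 6]] = -10 ≠ 0, so this unfolding has rank ≥ 2; CP rank is at least every unfolding rank, so rank(T) ≥ 2.
In particular rank(T) ≥ 2 > 1, so T is not rank-1.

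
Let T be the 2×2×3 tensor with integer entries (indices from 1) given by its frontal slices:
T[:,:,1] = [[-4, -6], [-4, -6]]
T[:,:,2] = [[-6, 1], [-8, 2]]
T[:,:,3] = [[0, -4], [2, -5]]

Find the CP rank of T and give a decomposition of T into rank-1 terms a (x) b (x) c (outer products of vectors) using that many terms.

rank(T) = 3

Lower bound: in the mode-3 unfolding of T (rows indexed by k, columns by (i,j)) the 3×3 minor on rows k ∈ {1, 2, 3}, columns (i,j) ∈ {(1,1), (1,2), (2,1)} is det [[-4, -6, -4], [-6, 1, -8], [0, -4, 2]] = -48 ≠ 0, so that unfolding has rank ≥ 3 and hence rank(T) ≥ 3 (CP rank is at least every unfolding rank, though it can be larger).
Upper bound: T is a sum of 3 rank-1 terms, T = [1, 1] (x) [0, 1] (x) [-4, 2, -2] + [1, 1] (x) [2, 1] (x) [-2, -2, -1] + [1, 2] (x) [2, -1] (x) [0, -1, 1] (written with every a and b primitive with positive leading entry and the scale carried by c; CP decompositions are not unique, and this one is verified by expanding entrywise), so rank(T) ≤ 3.
These bounds meet, so rank(T) = 3.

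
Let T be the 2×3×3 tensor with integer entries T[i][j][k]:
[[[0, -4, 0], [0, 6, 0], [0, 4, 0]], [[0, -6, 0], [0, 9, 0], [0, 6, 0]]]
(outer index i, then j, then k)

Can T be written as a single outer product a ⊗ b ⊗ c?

Yes

If T = a ⊗ b ⊗ c then every fibre of T is a multiple of the corresponding factor, so read the factors off the fibres through the nonzero entry T[0,0,1] = -4.
The mode-1 fibre T[:,0,1] = [-4, -6] gives a = [2, 3] (primitive direction); the mode-2 fibre T[0,:,1] = [-4, 6, 4] gives b = [2, -3, -2]; then c[k] = T[0,0,k] / (a[0]·b[0]) = [0, -4, 0] / 4 = [0, -1, 0].
Expanding [2, 3] ⊗ [2, -3, -2] ⊗ [0, -1, 0] reproduces all 18 entries of T, so T = [2, 3] ⊗ [2, -3, -2] ⊗ [0, -1, 0] and rank(T) ≤ 1.
Equivalently every frontal slice T[:,:,k] is c[k] times the rank-1 matrix [2, 3] ⊗ [2, -3, -2]. So T has rank 1 (it is nonzero).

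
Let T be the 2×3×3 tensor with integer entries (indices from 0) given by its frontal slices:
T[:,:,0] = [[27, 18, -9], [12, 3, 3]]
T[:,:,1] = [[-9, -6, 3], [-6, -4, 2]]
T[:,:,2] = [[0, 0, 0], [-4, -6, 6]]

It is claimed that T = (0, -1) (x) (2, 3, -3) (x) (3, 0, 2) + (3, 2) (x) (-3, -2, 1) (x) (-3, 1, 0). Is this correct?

Reconstruct entrywise from the claimed factors. For example, T[1,2,2] = 6 and Σₗ aₗ[1]bₗ[2]cₗ[2] = (-1)·(-3)·(2) + (2)·(1)·(0) = 6; checking all 18 entries, every one matches. The claim holds.

Yes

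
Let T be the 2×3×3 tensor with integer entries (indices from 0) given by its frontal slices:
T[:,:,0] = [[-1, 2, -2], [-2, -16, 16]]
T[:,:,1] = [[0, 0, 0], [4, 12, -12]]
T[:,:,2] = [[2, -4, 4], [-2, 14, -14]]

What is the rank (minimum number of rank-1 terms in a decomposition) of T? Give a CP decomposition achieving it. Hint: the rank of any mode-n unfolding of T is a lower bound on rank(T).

rank(T) = 2

Lower bound: the mode-2 unfolding of T (rows indexed by j, columns by (i,k) = (0,0), (0,1), (0,2), (1,0), (1,1), (1,2)) is [[-1, 0, 2, -2, 4, -2], [2, 0, -4, -16, 12, 14], [-2, 0, 4, 16, -12, -14]].
There the 2×2 minor on rows j ∈ {0, 1}, columns (i,k) ∈ {(0,0), (1,0)} is det [[-1, -2], [2, -16]] = 20 ≠ 0, so this unfolding has rank ≥ 2; CP rank is at least every unfolding rank, so rank(T) ≥ 2. (Flattening ranks never certify an upper bound on CP rank; for that we must actually write T with 2 rank-1 terms.)
Upper bound — finding two terms. Write S_k = T[:,:,k] for the frontal slices: S₀ = [[-1, 2, -2], [-2, -16, 16]], S₁ = [[0, 0, 0], [4, 12, -12]], S₂ = [[2, -4, 4], [-2, 14, -14]].
If T = a₁ (x) b₁ (x) c₁ + a₂ (x) b₂ (x) c₂ then each S_k = c₁[k]·a₁b₁ᵀ + c₂[k]·a₂b₂ᵀ. S₀ and S₁ are linearly independent, so a₁b₁ᵀ and a₂b₂ᵀ must span the same plane of matrices: they are the rank-1 matrices of the form x·S₀ + y·S₁.
The 2×2 minor of x·S₀ + y·S₁ on rows {0,1}, columns {0,1} is 20·x² − 20·xy = 20·(x − y)(x), vanishing at (x:y) = (1:1) and (0:1).
M₁ = S₀ + S₁ = [[-1, 2, -2], [2, -4, 4]] = −(1, -2)(1, -2, 2)ᵀ and M₂ = S₁ = [[0, 0, 0], [4, 12, -12]] = 4·(0, 1)(1, 3, -3)ᵀ, so take a₁ = (1, -2), b₁ = (1, -2, 2), a₂ = (0, 1), b₂ = (1, 3, -3).
Each slice is an integer combination of E₁ = a₁b₁ᵀ and E₂ = a₂b₂ᵀ: S₀ = −E₁ − 4·E₂, S₁ = 4·E₂, S₂ = 2·E₁ + 2·E₂; reading off coefficients, c₁ = (-1, 0, 2) and c₂ = (-4, 4, 2).
Hence T = (1, -2) (x) (1, -2, 2) (x) (-1, 0, 2) + (0, 1) (x) (1, 3, -3) (x) (-4, 4, 2), so rank(T) ≤ 2.
These bounds meet, so rank(T) = 2.
Check entry T[1,2,2] = -14: (-2)·(2)·(2) + (1)·(-3)·(2) = -14.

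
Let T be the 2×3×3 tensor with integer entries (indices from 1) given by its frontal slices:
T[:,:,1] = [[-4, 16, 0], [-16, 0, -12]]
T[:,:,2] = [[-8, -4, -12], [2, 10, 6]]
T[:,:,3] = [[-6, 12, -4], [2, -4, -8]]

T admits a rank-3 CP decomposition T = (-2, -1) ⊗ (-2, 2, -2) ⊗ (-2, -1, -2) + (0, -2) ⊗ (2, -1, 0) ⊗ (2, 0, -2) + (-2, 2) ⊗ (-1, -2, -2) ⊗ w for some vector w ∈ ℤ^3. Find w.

w = (2, -2, 1)

Subtract the known terms from T to get the rank-1 residual R = (-2, 2) ⊗ (-1, -2, -2) ⊗ w, so R[i,j,k] = a[i]·b[j]·w[k]. Pick indices with nonzero a[1]·b[1] = (-2)·(-1) = 2. Only the fibre through (1,1,·) is needed: R[1,1,:] = T[1,1,:] − Σₗ aₗ[1]bₗ[1]cₗ = [-4, -8, -6] − (-2)·(-2)·(-2, -1, -2) − (0)·(2)·(2, 0, -2) = [4, -4, 2]. Then w[k] = R[1,1,k] / 2 for each k, giving w = [4, -4, 2] / 2 = (2, -2, 1).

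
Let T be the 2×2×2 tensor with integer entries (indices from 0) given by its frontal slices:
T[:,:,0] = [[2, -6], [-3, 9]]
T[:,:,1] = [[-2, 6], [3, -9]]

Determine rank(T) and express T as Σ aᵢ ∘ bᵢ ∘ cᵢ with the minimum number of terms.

Lower bound: T ≠ 0 (e.g. T[0,0,0] = 2), so rank(T) ≥ 1.
Upper bound: if T = a ∘ b ∘ c then every fibre of T is a multiple of the corresponding factor, so read the factors off the fibres through the nonzero entry T[0,0,0] = 2.
The mode-1 fibre T[:,0,0] = [2, -3] gives a = [2, -3] (primitive direction); the mode-2 fibre T[0,:,0] = [2, -6] gives b = [1, -3]; then c[k] = T[0,0,k] / (a[0]·b[0]) = [2, -2] / 2 = [1, -1].
Expanding [2, -3] ∘ [1, -3] ∘ [1, -1] reproduces all 8 entries of T, so T = [2, -3] ∘ [1, -3] ∘ [1, -1] and rank(T) ≤ 1.
These bounds meet, so rank(T) = 1.
Check entry T[1,1,1] = -9: (-3)·(-3)·(-1) = -9.

rank(T) = 1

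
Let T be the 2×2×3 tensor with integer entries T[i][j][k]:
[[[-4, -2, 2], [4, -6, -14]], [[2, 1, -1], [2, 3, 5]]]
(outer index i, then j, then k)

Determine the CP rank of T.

Lower bound: the mode-3 unfolding of T (rows indexed by k, columns by (i,j) = (0,0), (0,1), (1,0), (1,1)) is [[-4, 4, 2, 2], [-2, -6, 1, 3], [2, -14, -1, 5]].
There the 3×3 minor on rows k ∈ {0, 1, 2}, columns (i,j) ∈ {(0,0), (0,1), (1,1)} is det [[-4, 4, 2], [-2, -6, 3], [2, -14, 5]] = 96 ≠ 0, so this unfolding has rank ≥ 3; CP rank is at least every unfolding rank, so rank(T) ≥ 3. (Unfolding ranks only ever bound the CP rank from below — rank(T) can be strictly larger than all of them — so the matching upper bound has to come from an explicit 3-term decomposition.)
Upper bound: T is a sum of 3 rank-1 terms, T = [1, -1] ∘ [0, 1] ∘ [-4, -4, -4] + [1, 0] ∘ [0, 1] ∘ [4, -4, -8] + [2, -1] ∘ [1, -1] ∘ [-2, -1, 1] (one valid choice — decompositions are not unique — normalised so each a, b is primitive with positive first nonzero entry; check it by expanding all entries), so rank(T) ≤ 3.
These bounds meet, so rank(T) = 3.

3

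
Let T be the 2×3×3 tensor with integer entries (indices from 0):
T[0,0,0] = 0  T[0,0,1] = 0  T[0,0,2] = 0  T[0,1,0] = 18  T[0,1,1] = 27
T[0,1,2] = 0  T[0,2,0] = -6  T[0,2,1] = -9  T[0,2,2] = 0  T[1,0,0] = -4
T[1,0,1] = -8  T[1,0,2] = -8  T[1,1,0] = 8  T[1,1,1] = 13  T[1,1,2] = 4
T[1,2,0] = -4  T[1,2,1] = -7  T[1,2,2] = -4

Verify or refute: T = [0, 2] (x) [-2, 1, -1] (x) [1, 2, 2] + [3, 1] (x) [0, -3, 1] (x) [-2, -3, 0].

Yes

Reconstruct entrywise from the claimed factors. For example, T[1,1,0] = 8 and Σₗ aₗ[1]bₗ[1]cₗ[0] = (2)·(1)·(1) + (1)·(-3)·(-2) = 8; checking all 18 entries, every one matches. The claim holds.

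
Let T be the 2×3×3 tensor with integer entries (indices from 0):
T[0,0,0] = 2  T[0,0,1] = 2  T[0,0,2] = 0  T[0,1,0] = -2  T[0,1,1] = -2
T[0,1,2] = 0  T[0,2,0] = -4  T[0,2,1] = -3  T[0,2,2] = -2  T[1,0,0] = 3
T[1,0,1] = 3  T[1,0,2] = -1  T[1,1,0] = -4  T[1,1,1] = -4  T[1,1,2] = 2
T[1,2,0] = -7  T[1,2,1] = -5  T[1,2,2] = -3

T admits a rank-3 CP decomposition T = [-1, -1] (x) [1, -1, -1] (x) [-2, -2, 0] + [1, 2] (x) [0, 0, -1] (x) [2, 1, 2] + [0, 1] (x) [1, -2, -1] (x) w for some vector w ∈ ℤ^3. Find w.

Subtract the known terms from T to get the rank-1 residual R = [0, 1] (x) [1, -2, -1] (x) w, so R[i,j,k] = a[i]·b[j]·w[k]. Pick indices with nonzero a[1]·b[0] = (1)·(1) = 1. Only the fibre through (1,0,·) is needed: R[1,0,:] = T[1,0,:] − Σₗ aₗ[1]bₗ[0]cₗ = [3, 3, -1] − (-1)·(1)·[-2, -2, 0] − (2)·(0)·[2, 1, 2] = [1, 1, -1]. Then w[k] = R[1,0,k] / 1 for each k, giving w = [1, 1, -1] / 1 = [1, 1, -1].

w = [1, 1, -1]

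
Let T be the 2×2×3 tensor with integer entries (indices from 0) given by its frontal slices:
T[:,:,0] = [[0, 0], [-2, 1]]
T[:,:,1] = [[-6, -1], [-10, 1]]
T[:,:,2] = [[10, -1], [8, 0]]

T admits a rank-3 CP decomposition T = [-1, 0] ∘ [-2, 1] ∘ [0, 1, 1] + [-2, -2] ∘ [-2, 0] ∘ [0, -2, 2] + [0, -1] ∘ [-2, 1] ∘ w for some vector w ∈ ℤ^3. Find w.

w = [-1, -1, 0]

Subtract the known terms from T to get the rank-1 residual R = [0, -1] ∘ [-2, 1] ∘ w, so R[i,j,k] = a[i]·b[j]·w[k]. Pick indices with nonzero a[1]·b[0] = (-1)·(-2) = 2. Only the fibre through (1,0,·) is needed: R[1,0,:] = T[1,0,:] − Σₗ aₗ[1]bₗ[0]cₗ = [-2, -10, 8] − (0)·(-2)·[0, 1, 1] − (-2)·(-2)·[0, -2, 2] = [-2, -2, 0]. Then w[k] = R[1,0,k] / 2 for each k, giving w = [-2, -2, 0] / 2 = [-1, -1, 0].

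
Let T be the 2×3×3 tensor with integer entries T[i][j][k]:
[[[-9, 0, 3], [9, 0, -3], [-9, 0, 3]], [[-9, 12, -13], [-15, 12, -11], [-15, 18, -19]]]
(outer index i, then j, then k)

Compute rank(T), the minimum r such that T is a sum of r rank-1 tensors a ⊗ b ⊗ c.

2

Lower bound: in the mode-3 unfolding of T (rows indexed by k, columns by (i,j)) the 2×2 minor on rows k ∈ {0, 1}, columns (i,j) ∈ {(0,0), (1,0)} is det [[-9, -9], [0, 12]] = -108 ≠ 0, so that unfolding has rank ≥ 2 and hence rank(T) ≥ 2 (CP rank is at least every unfolding rank, though it can be larger).
Upper bound: with S_k = T[:,:,k], the two rank-1 terms a₁b₁ᵀ, a₂b₂ᵀ are the rank-1 members of the pencil x·S₀ + y·S₁.
The 2×2 minor of x·S₀ + y·S₁ on rows {0,1}, columns {0,1} is 216·x² − 216·xy = 216·(x − y)(x), vanishing at (x:y) = (1:1) and (0:1).
M₁ = S₀ + S₁ = [[-9, 9, -9], [3, -3, 3]] = (-3)·(3, -1)(1, -1, 1)ᵀ and M₂ = S₁ = [[0, 0, 0], [12, 12, 18]] = 6·(0, 1)(2, 2, 3)ᵀ, so take a₁ = (3, -1), b₁ = (1, -1, 1), a₂ = (0, 1), b₂ = (2, 2, 3).
Each slice is an integer combination of E₁ = a₁b₁ᵀ and E₂ = a₂b₂ᵀ: S₀ = −3·E₁ − 6·E₂, S₁ = 6·E₂, S₂ = E₁ − 6·E₂; reading off coefficients, c₁ = (-3, 0, 1) and c₂ = (-6, 6, -6).
Hence T = (3, -1) ⊗ (1, -1, 1) ⊗ (-3, 0, 1) + (0, 1) ⊗ (2, 2, 3) ⊗ (-6, 6, -6), so rank(T) ≤ 2.
These bounds meet, so rank(T) = 2.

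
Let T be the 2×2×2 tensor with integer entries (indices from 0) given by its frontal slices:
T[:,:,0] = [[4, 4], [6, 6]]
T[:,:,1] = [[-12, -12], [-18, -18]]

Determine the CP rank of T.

Lower bound: T ≠ 0 (e.g. T[0,0,0] = 4), so rank(T) ≥ 1.
Upper bound: if T = a (x) b (x) c then every fibre of T is a multiple of the corresponding factor, so read the factors off the fibres through the nonzero entry T[0,0,0] = 4.
The mode-1 fibre T[:,0,0] = [4, 6] gives a = [2, 3] (primitive direction); the mode-2 fibre T[0,:,0] = [4, 4] gives b = [1, 1]; then c[k] = T[0,0,k] / (a[0]·b[0]) = [4, -12] / 2 = [2, -6].
Expanding [2, 3] (x) [1, 1] (x) [2, -6] reproduces all 8 entries of T, so T = [2, 3] (x) [1, 1] (x) [2, -6] and rank(T) ≤ 1.
These bounds meet, so rank(T) = 1.

1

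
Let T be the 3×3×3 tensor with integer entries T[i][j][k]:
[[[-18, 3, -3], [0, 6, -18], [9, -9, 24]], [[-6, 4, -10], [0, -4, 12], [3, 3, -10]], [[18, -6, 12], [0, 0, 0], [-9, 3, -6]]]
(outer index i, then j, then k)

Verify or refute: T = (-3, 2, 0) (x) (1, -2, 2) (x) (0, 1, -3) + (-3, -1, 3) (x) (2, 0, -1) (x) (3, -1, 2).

Reconstruct entrywise from the claimed factors. For example, T[0,1,1] = 6 and Σₗ aₗ[0]bₗ[1]cₗ[1] = (-3)·(-2)·(1) + (-3)·(0)·(-1) = 6; checking all 27 entries, every one matches. The claim holds.

Yes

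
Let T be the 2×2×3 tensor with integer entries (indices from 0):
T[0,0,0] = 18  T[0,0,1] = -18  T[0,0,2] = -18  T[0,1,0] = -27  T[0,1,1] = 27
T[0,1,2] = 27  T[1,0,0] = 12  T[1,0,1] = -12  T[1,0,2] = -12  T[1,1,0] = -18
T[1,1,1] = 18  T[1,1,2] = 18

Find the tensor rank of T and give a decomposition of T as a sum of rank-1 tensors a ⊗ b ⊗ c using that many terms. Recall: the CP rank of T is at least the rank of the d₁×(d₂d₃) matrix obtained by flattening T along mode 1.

Lower bound: T ≠ 0 (e.g. T[0,0,0] = 18), so rank(T) ≥ 1.
Upper bound: if T = a ⊗ b ⊗ c then every fibre of T is a multiple of the corresponding factor, so read the factors off the fibres through the nonzero entry T[0,0,0] = 18.
The mode-1 fibre T[:,0,0] = [18, 12] gives a = [3, 2] (primitive direction); the mode-2 fibre T[0,:,0] = [18, -27] gives b = [2, -3]; then c[k] = T[0,0,k] / (a[0]·b[0]) = [18, -18, -18] / 6 = [3, -3, -3].
Expanding [3, 2] ⊗ [2, -3] ⊗ [3, -3, -3] reproduces all 12 entries of T, so T = [3, 2] ⊗ [2, -3] ⊗ [3, -3, -3] and rank(T) ≤ 1.
These bounds meet, so rank(T) = 1.
Check entry T[0,0,0] = 18: (3)·(2)·(3) = 18.

rank(T) = 1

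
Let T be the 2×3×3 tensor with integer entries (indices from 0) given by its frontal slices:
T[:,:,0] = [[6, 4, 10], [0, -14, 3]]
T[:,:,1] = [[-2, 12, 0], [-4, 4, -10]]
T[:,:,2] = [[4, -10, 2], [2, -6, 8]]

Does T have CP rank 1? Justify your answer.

The mode-3 unfolding of T (rows indexed by k, columns by (i,j) = (0,0), (0,1), (0,2), (1,0), (1,1), (1,2)) is [[6, 4, 10, 0, -14, 3], [-2, 12, 0, -4, 4, -10], [4, -10, 2, 2, -6, 8]].
There the 3×3 minor on rows k ∈ {0, 1, 2}, columns (i,j) ∈ {(0,0), (0,1), (0,2)} is det [[6, 4, 10], [-2, 12, 0], [4, -10, 2]] = -120 ≠ 0, so this unfolding has rank ≥ 3; CP rank is at least every unfolding rank, so rank(T) ≥ 3.
In particular rank(T) ≥ 3 > 1, so T is not rank-1.

No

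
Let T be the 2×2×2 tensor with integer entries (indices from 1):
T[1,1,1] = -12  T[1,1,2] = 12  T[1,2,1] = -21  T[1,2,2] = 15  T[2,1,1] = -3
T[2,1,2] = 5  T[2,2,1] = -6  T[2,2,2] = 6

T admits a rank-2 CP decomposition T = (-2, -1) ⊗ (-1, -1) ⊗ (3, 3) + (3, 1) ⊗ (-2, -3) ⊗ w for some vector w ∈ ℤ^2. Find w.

w = (3, -1)

Subtract the known terms from T to get the rank-1 residual R = (3, 1) ⊗ (-2, -3) ⊗ w, so R[i,j,k] = a[i]·b[j]·w[k]. Pick indices with nonzero a[1]·b[1] = (3)·(-2) = -6. Only the fibre through (1,1,·) is needed: R[1,1,:] = T[1,1,:] − Σₗ aₗ[1]bₗ[1]cₗ = [-12, 12] − (-2)·(-1)·(3, 3) = [-18, 6]. Then w[k] = R[1,1,k] / -6 for each k, giving w = [-18, 6] / -6 = (3, -1).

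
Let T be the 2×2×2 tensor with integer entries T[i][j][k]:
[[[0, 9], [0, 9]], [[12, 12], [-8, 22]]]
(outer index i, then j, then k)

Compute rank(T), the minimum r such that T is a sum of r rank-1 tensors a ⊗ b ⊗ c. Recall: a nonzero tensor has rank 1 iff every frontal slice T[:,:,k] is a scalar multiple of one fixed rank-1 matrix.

2

Lower bound: the mode-1 unfolding of T (rows indexed by i, columns by (j,k) = (0,0), (0,1), (1,0), (1,1)) is [[0, 9, 0, 9], [12, 12, -8, 22]].
There the 2×2 minor on rows i ∈ {0, 1}, columns (j,k) ∈ {(0,0), (0,1)} is det [[0, 9], [12, 12]] = -108 ≠ 0, so this unfolding has rank ≥ 2; CP rank is at least every unfolding rank, so rank(T) ≥ 2. (Flattening ranks never certify an upper bound on CP rank; for that we must actually write T with 2 rank-1 terms.)
Upper bound — finding two terms. Write S_k = T[:,:,k] for the frontal slices: S₀ = [[0, 0], [12, -8]], S₁ = [[9, 9], [12, 22]].
If T = a₁ ⊗ b₁ ⊗ c₁ + a₂ ⊗ b₂ ⊗ c₂ then each S_k = c₁[k]·a₁b₁ᵀ + c₂[k]·a₂b₂ᵀ. S₀ and S₁ are linearly independent, so a₁b₁ᵀ and a₂b₂ᵀ must span the same plane of matrices: they are the rank-1 matrices of the form x·S₀ + y·S₁.
det(x·S₀ + y·S₁) is −180·xy + 90·y² = (-90)·(2·x − y)(y), vanishing at (x:y) = (1:2) and (1:0).
M₁ = S₀ + 2·S₁ = [[18, 18], [36, 36]] = 18·[1, 2][1, 1]ᵀ and M₂ = S₀ = [[0, 0], [12, -8]] = 4·[0, 1][3, -2]ᵀ, so take a₁ = [1, 2], b₁ = [1, 1], a₂ = [0, 1], b₂ = [3, -2].
Each slice is an integer combination of E₁ = a₁b₁ᵀ and E₂ = a₂b₂ᵀ: S₀ = 4·E₂, S₁ = 9·E₁ − 2·E₂; reading off coefficients, c₁ = [0, 9] and c₂ = [4, -2].
Hence T = [1, 2] ⊗ [1, 1] ⊗ [0, 9] + [0, 1] ⊗ [3, -2] ⊗ [4, -2], so rank(T) ≤ 2.
These bounds meet, so rank(T) = 2.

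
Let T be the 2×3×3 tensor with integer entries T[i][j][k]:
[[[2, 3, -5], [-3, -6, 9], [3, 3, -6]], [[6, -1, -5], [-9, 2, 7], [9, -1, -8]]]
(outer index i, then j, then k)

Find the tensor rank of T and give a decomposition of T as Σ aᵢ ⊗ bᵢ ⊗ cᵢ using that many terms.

Lower bound: the mode-3 unfolding of T (rows indexed by k, columns by (i,j) = (0,0), (0,1), (0,2), (1,0), (1,1), (1,2)) is [[2, -3, 3, 6, -9, 9], [3, -6, 3, -1, 2, -1], [-5, 9, -6, -5, 7, -8]].
There the 2×2 minor on rows k ∈ {0, 1}, columns (i,j) ∈ {(0,0), (0,1)} is det [[2, -3], [3, -6]] = -3 ≠ 0, so this unfolding has rank ≥ 2; CP rank is at least every unfolding rank, so rank(T) ≥ 2. (Flattening ranks never certify an upper bound on CP rank; for that we must actually write T with 2 rank-1 terms.)
Upper bound — finding two terms. Write S_k = T[:,:,k] for the frontal slices: S₀ = [[2, -3, 3], [6, -9, 9]], S₁ = [[3, -6, 3], [-1, 2, -1]], S₂ = [[-5, 9, -6], [-5, 7, -8]].
If T = a₁ ⊗ b₁ ⊗ c₁ + a₂ ⊗ b₂ ⊗ c₂ then each S_k = c₁[k]·a₁b₁ᵀ + c₂[k]·a₂b₂ᵀ. S₀ and S₁ are linearly independent, so a₁b₁ᵀ and a₂b₂ᵀ must span the same plane of matrices: they are the rank-1 matrices of the form x·S₀ + y·S₁.
The 2×2 minor of x·S₀ + y·S₁ on rows {0,1}, columns {0,1} is 10·xy = 10·(y)(x), vanishing at (x:y) = (1:0) and (0:1).
M₁ = S₀ = [[2, -3, 3], [6, -9, 9]] = (1, 3)(2, -3, 3)ᵀ and M₂ = S₁ = [[3, -6, 3], [-1, 2, -1]] = (3, -1)(1, -2, 1)ᵀ, so take a₁ = (1, 3), b₁ = (2, -3, 3), a₂ = (3, -1), b₂ = (1, -2, 1).
Each slice is an integer combination of E₁ = a₁b₁ᵀ and E₂ = a₂b₂ᵀ: S₀ = E₁, S₁ = E₂, S₂ = −E₁ − E₂; reading off coefficients, c₁ = (1, 0, -1) and c₂ = (0, 1, -1).
Hence T = (1, 3) ⊗ (2, -3, 3) ⊗ (1, 0, -1) + (3, -1) ⊗ (1, -2, 1) ⊗ (0, 1, -1), so rank(T) ≤ 2.
These bounds meet, so rank(T) = 2.

rank(T) = 2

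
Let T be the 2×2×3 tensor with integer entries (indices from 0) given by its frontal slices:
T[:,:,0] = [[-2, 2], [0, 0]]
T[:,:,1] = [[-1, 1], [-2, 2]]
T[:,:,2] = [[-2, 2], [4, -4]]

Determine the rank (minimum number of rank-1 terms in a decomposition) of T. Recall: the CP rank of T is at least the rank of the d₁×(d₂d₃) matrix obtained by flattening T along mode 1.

2

Lower bound: the mode-3 unfolding of T (rows indexed by k, columns by (i,j) = (0,0), (0,1), (1,0), (1,1)) is [[-2, 2, 0, 0], [-1, 1, -2, 2], [-2, 2, 4, -4]].
There the 2×2 minor on rows k ∈ {0, 1}, columns (i,j) ∈ {(0,0), (1,0)} is det [[-2, 0], [-1, -2]] = 4 ≠ 0, so this unfolding has rank ≥ 2; CP rank is at least every unfolding rank, so rank(T) ≥ 2. (This is only a lower bound: in general the CP rank may exceed every unfolding rank, so we still need to exhibit 2 rank-1 terms summing to T.)
Upper bound — finding two terms. Every mode-2 slice of T is a multiple of one matrix: T[:,j,:] = b[j]·M with b = [1, -1] and M = [[-2, -1, -2], [0, -2, 4]] (rows indexed by i, columns by k). So it suffices to write M as a sum of two rank-1 matrices.
Splitting M by its rows (i = 0, 1), M = [1, 0][-2, -1, -2]ᵀ + [0, 1][0, -2, 4]ᵀ.
Hence T = [1, 0] ∘ [1, -1] ∘ [-2, -1, -2] + [0, 1] ∘ [1, -1] ∘ [0, -2, 4], so rank(T) ≤ 2.
These bounds meet, so rank(T) = 2.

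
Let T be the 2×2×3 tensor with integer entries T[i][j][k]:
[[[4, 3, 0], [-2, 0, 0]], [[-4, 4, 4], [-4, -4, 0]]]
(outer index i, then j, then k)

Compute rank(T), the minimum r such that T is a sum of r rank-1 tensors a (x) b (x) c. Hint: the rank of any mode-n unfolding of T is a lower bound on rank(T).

Lower bound: the mode-3 unfolding of T (rows indexed by k, columns by (i,j) = (0,0), (0,1), (1,0), (1,1)) is [[4, -2, -4, -4], [3, 0, 4, -4], [0, 0, 4, 0]].
There the 3×3 minor on rows k ∈ {0, 1, 2}, columns (i,j) ∈ {(0,0), (0,1), (1,0)} is det [[4, -2, -4], [3, 0, 4], [0, 0, 4]] = 24 ≠ 0, so this unfolding has rank ≥ 3; CP rank is at least every unfolding rank, so rank(T) ≥ 3. (This is only a lower bound: in general the CP rank may exceed every unfolding rank, so we still need to exhibit 3 rank-1 terms summing to T.)
Upper bound: T is a sum of 3 rank-1 terms, T = (0, 1) (x) (1, 0) (x) (0, 8, 4) + (1, -2) (x) (1, 1) (x) (2, 2, 0) + (1, 0) (x) (1, -2) (x) (2, 1, 0) (one valid choice — decompositions are not unique — normalised so each a, b is primitive with positive first nonzero entry; check it by expanding all entries), so rank(T) ≤ 3.
These bounds meet, so rank(T) = 3.

3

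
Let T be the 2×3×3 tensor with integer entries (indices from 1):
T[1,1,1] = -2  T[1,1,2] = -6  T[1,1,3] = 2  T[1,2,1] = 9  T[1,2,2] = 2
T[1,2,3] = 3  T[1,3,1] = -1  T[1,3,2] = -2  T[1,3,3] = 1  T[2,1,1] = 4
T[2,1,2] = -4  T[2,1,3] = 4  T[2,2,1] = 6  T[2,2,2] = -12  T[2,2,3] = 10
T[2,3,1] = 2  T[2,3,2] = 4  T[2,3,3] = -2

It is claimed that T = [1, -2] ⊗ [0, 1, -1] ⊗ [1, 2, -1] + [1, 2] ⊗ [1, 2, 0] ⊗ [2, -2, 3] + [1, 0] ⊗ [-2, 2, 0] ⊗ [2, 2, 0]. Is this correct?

No

Reconstruct entry (1,1,3) from the claimed factors: Σₗ aₗ[1]bₗ[1]cₗ[3] = (1)·(0)·(-1) + (1)·(1)·(3) + (1)·(-2)·(0) = 3, but T[1,1,3] = 2. The claim is false.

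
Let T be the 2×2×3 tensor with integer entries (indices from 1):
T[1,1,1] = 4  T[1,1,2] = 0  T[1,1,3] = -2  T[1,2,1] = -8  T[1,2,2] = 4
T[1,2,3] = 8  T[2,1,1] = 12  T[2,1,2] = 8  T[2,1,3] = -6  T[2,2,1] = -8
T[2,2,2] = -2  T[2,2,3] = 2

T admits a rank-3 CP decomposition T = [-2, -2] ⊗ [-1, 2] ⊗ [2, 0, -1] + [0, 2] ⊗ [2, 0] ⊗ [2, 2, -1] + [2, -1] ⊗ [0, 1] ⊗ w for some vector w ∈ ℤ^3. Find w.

w = [0, 2, 2]

Subtract the known terms from T to get the rank-1 residual R = [2, -1] ⊗ [0, 1] ⊗ w, so R[i,j,k] = a[i]·b[j]·w[k]. Pick indices with nonzero a[1]·b[2] = (2)·(1) = 2. Only the fibre through (1,2,·) is needed: R[1,2,:] = T[1,2,:] − Σₗ aₗ[1]bₗ[2]cₗ = [-8, 4, 8] − (-2)·(2)·[2, 0, -1] − (0)·(0)·[2, 2, -1] = [0, 4, 4]. Then w[k] = R[1,2,k] / 2 for each k, giving w = [0, 4, 4] / 2 = [0, 2, 2].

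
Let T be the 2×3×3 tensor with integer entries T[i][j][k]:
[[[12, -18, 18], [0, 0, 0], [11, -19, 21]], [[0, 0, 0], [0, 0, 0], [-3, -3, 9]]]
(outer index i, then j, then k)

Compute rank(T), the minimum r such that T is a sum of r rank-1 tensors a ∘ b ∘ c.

2

Lower bound: the mode-3 unfolding of T (rows indexed by k, columns by (i,j) = (0,0), (0,1), (0,2), (1,0), (1,1), (1,2)) is [[12, 0, 11, 0, 0, -3], [-18, 0, -19, 0, 0, -3], [18, 0, 21, 0, 0, 9]].
There the 2×2 minor on rows k ∈ {0, 1}, columns (i,j) ∈ {(0,0), (0,2)} is det [[12, 11], [-18, -19]] = -30 ≠ 0, so this unfolding has rank ≥ 2; CP rank is at least every unfolding rank, so rank(T) ≥ 2. (Unfolding ranks only ever bound the CP rank from below — rank(T) can be strictly larger than all of them — so the matching upper bound has to come from an explicit 2-term decomposition.)
Upper bound — finding two terms. Write S_k = T[:,:,k] for the frontal slices: S₀ = [[12, 0, 11], [0, 0, -3]], S₁ = [[-18, 0, -19], [0, 0, -3]], S₂ = [[18, 0, 21], [0, 0, 9]].
If T = a₁ ∘ b₁ ∘ c₁ + a₂ ∘ b₂ ∘ c₂ then each S_k = c₁[k]·a₁b₁ᵀ + c₂[k]·a₂b₂ᵀ. S₀ and S₁ are linearly independent, so a₁b₁ᵀ and a₂b₂ᵀ must span the same plane of matrices: they are the rank-1 matrices of the form x·S₀ + y·S₁.
The 2×2 minor of x·S₀ + y·S₁ on rows {0,1}, columns {0,2} is −36·x² + 18·xy + 54·y² = (-18)·(2·x − 3·y)(x + y), vanishing at (x:y) = (3:2) and (1:-1).
M₁ = 3·S₀ + 2·S₁ = [[0, 0, -5], [0, 0, -15]] = (-5)·(1, 3)(0, 0, 1)ᵀ and M₂ = S₀ − S₁ = [[30, 0, 30], [0, 0, 0]] = 30·(1, 0)(1, 0, 1)ᵀ, so take a₁ = (1, 3), b₁ = (0, 0, 1), a₂ = (1, 0), b₂ = (1, 0, 1).
Each slice is an integer combination of E₁ = a₁b₁ᵀ and E₂ = a₂b₂ᵀ: S₀ = −E₁ + 12·E₂, S₁ = −E₁ − 18·E₂, S₂ = 3·E₁ + 18·E₂; reading off coefficients, c₁ = (-1, -1, 3) and c₂ = (12, -18, 18).
Hence T = (1, 3) ∘ (0, 0, 1) ∘ (-1, -1, 3) + (1, 0) ∘ (1, 0, 1) ∘ (12, -18, 18), so rank(T) ≤ 2.
These bounds meet, so rank(T) = 2.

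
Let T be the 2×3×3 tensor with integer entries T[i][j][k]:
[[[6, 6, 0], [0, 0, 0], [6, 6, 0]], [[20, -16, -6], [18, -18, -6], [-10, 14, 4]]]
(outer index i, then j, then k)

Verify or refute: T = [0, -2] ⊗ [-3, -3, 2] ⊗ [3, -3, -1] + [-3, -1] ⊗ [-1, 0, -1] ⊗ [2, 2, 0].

Reconstruct entrywise from the claimed factors. For example, T[1,1,2] = -6 and Σₗ aₗ[1]bₗ[1]cₗ[2] = (-2)·(-3)·(-1) + (-1)·(0)·(0) = -6; checking all 18 entries, every one matches. The claim holds.

Yes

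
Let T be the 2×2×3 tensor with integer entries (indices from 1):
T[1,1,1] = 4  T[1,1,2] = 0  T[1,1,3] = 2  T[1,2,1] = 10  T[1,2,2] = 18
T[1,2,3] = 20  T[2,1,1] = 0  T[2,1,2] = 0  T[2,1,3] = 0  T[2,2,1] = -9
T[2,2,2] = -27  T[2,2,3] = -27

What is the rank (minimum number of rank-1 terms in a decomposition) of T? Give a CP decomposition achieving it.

rank(T) = 2

Lower bound: the mode-1 unfolding of T (rows indexed by i, columns by (j,k) = (1,1), (1,2), (1,3), (2,1), (2,2), (2,3)) is [[4, 0, 2, 10, 18, 20], [0, 0, 0, -9, -27, -27]].
There the 2×2 minor on rows i ∈ {1, 2}, columns (j,k) ∈ {(1,1), (2,1)} is det [[4, 10], [0, -9]] = -36 ≠ 0, so this unfolding has rank ≥ 2; CP rank is at least every unfolding rank, so rank(T) ≥ 2. (Flattening ranks never certify an upper bound on CP rank; for that we must actually write T with 2 rank-1 terms.)
Upper bound — finding two terms. Write S_k = T[:,:,k] for the frontal slices: S₁ = [[4, 10], [0, -9]], S₂ = [[0, 18], [0, -27]], S₃ = [[2, 20], [0, -27]].
If T = a₁ ⊗ b₁ ⊗ c₁ + a₂ ⊗ b₂ ⊗ c₂ then each S_k = c₁[k]·a₁b₁ᵀ + c₂[k]·a₂b₂ᵀ. S₁ and S₂ are linearly independent, so a₁b₁ᵀ and a₂b₂ᵀ must span the same plane of matrices: they are the rank-1 matrices of the form x·S₁ + y·S₂.
det(x·S₁ + y·S₂) is −36·x² − 108·xy = (-36)·(x + 3·y)(x), vanishing at (x:y) = (3:-1) and (0:1).
M₁ = 3·S₁ − S₂ = [[12, 12], [0, 0]] = 12·(1, 0)(1, 1)ᵀ and M₂ = S₂ = [[0, 18], [0, -27]] = 9·(2, -3)(0, 1)ᵀ, so take a₁ = (1, 0), b₁ = (1, 1), a₂ = (2, -3), b₂ = (0, 1).
Each slice is an integer combination of E₁ = a₁b₁ᵀ and E₂ = a₂b₂ᵀ: S₁ = 4·E₁ + 3·E₂, S₂ = 9·E₂, S₃ = 2·E₁ + 9·E₂; reading off coefficients, c₁ = (4, 0, 2) and c₂ = (3, 9, 9).
Hence T = (1, 0) ⊗ (1, 1) ⊗ (4, 0, 2) + (2, -3) ⊗ (0, 1) ⊗ (3, 9, 9), so rank(T) ≤ 2.
These bounds meet, so rank(T) = 2.
Check entry T[2,2,3] = -27: (0)·(1)·(2) + (-3)·(1)·(9) = -27.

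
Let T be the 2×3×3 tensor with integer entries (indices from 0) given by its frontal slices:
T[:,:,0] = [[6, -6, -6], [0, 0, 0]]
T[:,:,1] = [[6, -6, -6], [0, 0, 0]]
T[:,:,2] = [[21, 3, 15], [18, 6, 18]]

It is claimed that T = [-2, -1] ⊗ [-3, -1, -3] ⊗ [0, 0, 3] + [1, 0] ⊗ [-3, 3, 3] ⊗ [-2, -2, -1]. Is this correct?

No

Reconstruct entry (1,0,2) from the claimed factors: Σₗ aₗ[1]bₗ[0]cₗ[2] = (-1)·(-3)·(3) + (0)·(-3)·(-1) = 9, but T[1,0,2] = 18. The claim is false.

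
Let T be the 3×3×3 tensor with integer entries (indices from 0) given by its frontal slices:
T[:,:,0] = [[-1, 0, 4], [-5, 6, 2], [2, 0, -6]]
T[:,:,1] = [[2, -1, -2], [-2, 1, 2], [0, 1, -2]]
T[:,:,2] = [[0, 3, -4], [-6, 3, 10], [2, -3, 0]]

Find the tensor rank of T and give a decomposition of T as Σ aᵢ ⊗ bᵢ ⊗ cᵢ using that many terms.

Lower bound: in the mode-1 unfolding of T (rows indexed by i, columns by (j,k)) the 3×3 minor on rows i ∈ {0, 1, 2}, columns (j,k) ∈ {(0,0), (0,1), (1,0)} is det [[-1, 2, 0], [-5, -2, 6], [2, 0, 0]] = 24 ≠ 0, so that unfolding has rank ≥ 3 and hence rank(T) ≥ 3 (CP rank is at least every unfolding rank, though it can be larger).
Upper bound: T is a sum of 3 rank-1 terms, T = [1, -1, -1] ⊗ [0, 1, -2] ⊗ [-2, -1, 1] + [1, -1, 0] ⊗ [1, 0, -2] ⊗ [1, 2, 2] + [1, 2, -1] ⊗ [1, -1, -1] ⊗ [-2, 0, -2] (written with every a and b primitive with positive leading entry and the scale carried by c; CP decompositions are not unique, and this one is verified by expanding entrywise), so rank(T) ≤ 3.
These bounds meet, so rank(T) = 3.

rank(T) = 3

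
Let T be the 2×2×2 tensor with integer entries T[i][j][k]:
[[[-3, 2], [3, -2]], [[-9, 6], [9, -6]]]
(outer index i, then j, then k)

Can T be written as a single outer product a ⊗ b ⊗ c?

Yes

If T = a ⊗ b ⊗ c then every fibre of T is a multiple of the corresponding factor, so read the factors off the fibres through the nonzero entry T[0,0,0] = -3.
The mode-1 fibre T[:,0,0] = [-3, -9] gives a = [1, 3] (primitive direction); the mode-2 fibre T[0,:,0] = [-3, 3] gives b = [1, -1]; then c[k] = T[0,0,k] / (a[0]·b[0]) = [-3, 2] / 1 = [-3, 2].
Expanding [1, 3] ⊗ [1, -1] ⊗ [-3, 2] reproduces all 8 entries of T, so T = [1, 3] ⊗ [1, -1] ⊗ [-3, 2] and rank(T) ≤ 1.
Equivalently every frontal slice T[:,:,k] is c[k] times the rank-1 matrix [1, 3] ⊗ [1, -1]. So T has rank 1 (it is nonzero).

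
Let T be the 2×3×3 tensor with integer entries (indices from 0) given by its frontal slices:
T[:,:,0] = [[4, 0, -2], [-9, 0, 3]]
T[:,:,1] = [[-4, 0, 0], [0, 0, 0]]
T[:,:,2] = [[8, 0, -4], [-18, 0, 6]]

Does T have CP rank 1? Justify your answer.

The mode-2 unfolding of T (rows indexed by j, columns by (i,k) = (0,0), (0,1), (0,2), (1,0), (1,1), (1,2)) is [[4, -4, 8, -9, 0, -18], [0, 0, 0, 0, 0, 0], [-2, 0, -4, 3, 0, 6]].
There the 2×2 minor on rows j ∈ {0, 2}, columns (i,k) ∈ {(0,0), (0,1)} is det [[4, -4], [-2, 0]] = -8 ≠ 0, so this unfolding has rank ≥ 2; CP rank is at least every unfolding rank, so rank(T) ≥ 2.
In particular rank(T) ≥ 2 > 1, so T is not rank-1.

No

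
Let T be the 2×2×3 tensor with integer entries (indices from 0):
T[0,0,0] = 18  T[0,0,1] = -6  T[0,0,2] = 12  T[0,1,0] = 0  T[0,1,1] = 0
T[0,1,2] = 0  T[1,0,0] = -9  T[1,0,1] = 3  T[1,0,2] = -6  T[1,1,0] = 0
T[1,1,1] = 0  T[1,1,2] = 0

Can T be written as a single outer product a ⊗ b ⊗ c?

Yes

If T = a ⊗ b ⊗ c then every fibre of T is a multiple of the corresponding factor, so read the factors off the fibres through the nonzero entry T[0,0,0] = 18.
The mode-1 fibre T[:,0,0] = [18, -9] gives a = [2, -1] (primitive direction); the mode-2 fibre T[0,:,0] = [18, 0] gives b = [1, 0]; then c[k] = T[0,0,k] / (a[0]·b[0]) = [18, -6, 12] / 2 = [9, -3, 6].
Expanding [2, -1] ⊗ [1, 0] ⊗ [9, -3, 6] reproduces all 12 entries of T, so T = [2, -1] ⊗ [1, 0] ⊗ [9, -3, 6] and rank(T) ≤ 1.
Equivalently every frontal slice T[:,:,k] is c[k] times the rank-1 matrix [2, -1] ⊗ [1, 0]. So T has rank 1 (it is nonzero).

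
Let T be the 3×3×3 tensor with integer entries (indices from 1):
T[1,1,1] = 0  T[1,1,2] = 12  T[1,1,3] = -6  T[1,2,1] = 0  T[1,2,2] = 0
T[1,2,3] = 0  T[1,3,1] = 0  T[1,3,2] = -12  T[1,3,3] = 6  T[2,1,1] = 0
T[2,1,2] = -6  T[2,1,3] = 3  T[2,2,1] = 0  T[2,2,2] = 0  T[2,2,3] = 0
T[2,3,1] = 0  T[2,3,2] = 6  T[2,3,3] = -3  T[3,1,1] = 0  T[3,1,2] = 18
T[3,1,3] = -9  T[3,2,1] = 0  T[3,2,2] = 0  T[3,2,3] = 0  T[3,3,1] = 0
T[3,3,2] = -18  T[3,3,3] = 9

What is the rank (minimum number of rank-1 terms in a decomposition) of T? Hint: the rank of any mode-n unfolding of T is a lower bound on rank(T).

Lower bound: T ≠ 0 (e.g. T[1,1,2] = 12), so rank(T) ≥ 1.
Upper bound: if T = a ⊗ b ⊗ c then every fibre of T is a multiple of the corresponding factor, so read the factors off the fibres through the nonzero entry T[1,1,2] = 12.
The mode-1 fibre T[:,1,2] = [12, -6, 18] gives a = [2, -1, 3] (primitive direction); the mode-2 fibre T[1,:,2] = [12, 0, -12] gives b = [1, 0, -1]; then c[k] = T[1,1,k] / (a[1]·b[1]) = [0, 12, -6] / 2 = [0, 6, -3].
Expanding [2, -1, 3] ⊗ [1, 0, -1] ⊗ [0, 6, -3] reproduces all 27 entries of T, so T = [2, -1, 3] ⊗ [1, 0, -1] ⊗ [0, 6, -3] and rank(T) ≤ 1.
These bounds meet, so rank(T) = 1.
Check entry T[2,3,3] = -3: (-1)·(-1)·(-3) = -3.

1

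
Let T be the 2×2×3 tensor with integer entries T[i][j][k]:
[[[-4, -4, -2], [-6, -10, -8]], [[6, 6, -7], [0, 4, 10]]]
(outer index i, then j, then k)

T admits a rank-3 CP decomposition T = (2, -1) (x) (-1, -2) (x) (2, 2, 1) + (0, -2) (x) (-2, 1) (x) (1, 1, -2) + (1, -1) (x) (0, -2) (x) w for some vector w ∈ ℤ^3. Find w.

Subtract the known terms from T to get the rank-1 residual R = (1, -1) (x) (0, -2) (x) w, so R[i,j,k] = a[i]·b[j]·w[k]. Pick indices with nonzero a[0]·b[1] = (1)·(-2) = -2. Only the fibre through (0,1,·) is needed: R[0,1,:] = T[0,1,:] − Σₗ aₗ[0]bₗ[1]cₗ = [-6, -10, -8] − (2)·(-2)·(2, 2, 1) − (0)·(1)·(1, 1, -2) = [2, -2, -4]. Then w[k] = R[0,1,k] / -2 for each k, giving w = [2, -2, -4] / -2 = (-1, 1, 2).

w = (-1, 1, 2)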